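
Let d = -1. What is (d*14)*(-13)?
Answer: 182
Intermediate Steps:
(d*14)*(-13) = -1*14*(-13) = -14*(-13) = 182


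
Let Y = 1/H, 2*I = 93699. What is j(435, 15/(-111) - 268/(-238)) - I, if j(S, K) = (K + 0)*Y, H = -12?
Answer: -2475344545/52836 ≈ -46850.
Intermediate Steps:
I = 93699/2 (I = (½)*93699 = 93699/2 ≈ 46850.)
Y = -1/12 (Y = 1/(-12) = -1/12 ≈ -0.083333)
j(S, K) = -K/12 (j(S, K) = (K + 0)*(-1/12) = K*(-1/12) = -K/12)
j(435, 15/(-111) - 268/(-238)) - I = -(15/(-111) - 268/(-238))/12 - 1*93699/2 = -(15*(-1/111) - 268*(-1/238))/12 - 93699/2 = -(-5/37 + 134/119)/12 - 93699/2 = -1/12*4363/4403 - 93699/2 = -4363/52836 - 93699/2 = -2475344545/52836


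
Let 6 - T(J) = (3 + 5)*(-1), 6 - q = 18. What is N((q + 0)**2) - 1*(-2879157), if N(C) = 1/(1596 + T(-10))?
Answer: 4635442771/1610 ≈ 2.8792e+6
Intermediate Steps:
q = -12 (q = 6 - 1*18 = 6 - 18 = -12)
T(J) = 14 (T(J) = 6 - (3 + 5)*(-1) = 6 - 8*(-1) = 6 - 1*(-8) = 6 + 8 = 14)
N(C) = 1/1610 (N(C) = 1/(1596 + 14) = 1/1610)
N((q + 0)**2) - 1*(-2879157) = 1/1610 - 1*(-2879157) = 1/1610 + 2879157 = 4635442771/1610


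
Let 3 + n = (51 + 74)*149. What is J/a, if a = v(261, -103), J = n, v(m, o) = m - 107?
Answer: 9311/77 ≈ 120.92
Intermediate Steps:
v(m, o) = -107 + m
n = 18622 (n = -3 + (51 + 74)*149 = -3 + 125*149 = -3 + 18625 = 18622)
J = 18622
a = 154 (a = -107 + 261 = 154)
J/a = 18622/154 = 18622*(1/154) = 9311/77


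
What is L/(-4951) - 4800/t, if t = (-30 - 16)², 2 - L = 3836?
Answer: -3913014/2619079 ≈ -1.4940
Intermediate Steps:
L = -3834 (L = 2 - 1*3836 = 2 - 3836 = -3834)
t = 2116 (t = (-46)² = 2116)
L/(-4951) - 4800/t = -3834/(-4951) - 4800/2116 = -3834*(-1/4951) - 4800*1/2116 = 3834/4951 - 1200/529 = -3913014/2619079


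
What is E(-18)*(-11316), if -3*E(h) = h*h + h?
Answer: 1154232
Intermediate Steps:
E(h) = -h/3 - h²/3 (E(h) = -(h*h + h)/3 = -(h² + h)/3 = -(h + h²)/3 = -h/3 - h²/3)
E(-18)*(-11316) = -⅓*(-18)*(1 - 18)*(-11316) = -⅓*(-18)*(-17)*(-11316) = -102*(-11316) = 1154232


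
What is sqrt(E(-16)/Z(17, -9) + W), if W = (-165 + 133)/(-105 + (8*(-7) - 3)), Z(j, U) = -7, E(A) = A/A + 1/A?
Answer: sqrt(80647)/1148 ≈ 0.24737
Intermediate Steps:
E(A) = 1 + 1/A
W = 8/41 (W = -32/(-105 + (-56 - 3)) = -32/(-105 - 59) = -32/(-164) = -32*(-1/164) = 8/41 ≈ 0.19512)
sqrt(E(-16)/Z(17, -9) + W) = sqrt(((1 - 16)/(-16))/(-7) + 8/41) = sqrt(-1/16*(-15)*(-1/7) + 8/41) = sqrt((15/16)*(-1/7) + 8/41) = sqrt(-15/112 + 8/41) = sqrt(281/4592) = sqrt(80647)/1148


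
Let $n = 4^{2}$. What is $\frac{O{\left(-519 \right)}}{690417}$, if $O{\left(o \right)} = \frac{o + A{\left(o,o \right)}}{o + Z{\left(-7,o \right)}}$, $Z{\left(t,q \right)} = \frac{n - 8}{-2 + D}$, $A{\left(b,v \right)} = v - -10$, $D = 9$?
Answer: $\frac{1028}{357537375} \approx 2.8752 \cdot 10^{-6}$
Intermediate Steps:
$A{\left(b,v \right)} = 10 + v$ ($A{\left(b,v \right)} = v + 10 = 10 + v$)
$n = 16$
$Z{\left(t,q \right)} = \frac{8}{7}$ ($Z{\left(t,q \right)} = \frac{16 - 8}{-2 + 9} = \frac{8}{7}$)
$O{\left(o \right)} = \frac{10 + 2 o}{\frac{8}{7} + o}$ ($O{\left(o \right)} = \frac{o + \left(10 + o\right)}{o + \frac{8}{7}} = \frac{10 + 2 o}{\frac{8}{7} + o}$)
$\frac{O{\left(-519 \right)}}{690417} = \frac{14 \frac{1}{8 + 7 \left(-519\right)} \left(5 - 519\right)}{690417} = 14 \frac{1}{8 - 3633} \left(-514\right) \frac{1}{690417} = 14 \frac{1}{-3625} \left(-514\right) \frac{1}{690417} = 14 \left(- \frac{1}{3625}\right) \left(-514\right) \frac{1}{690417} = \frac{7196}{3625} \cdot \frac{1}{690417} = \frac{1028}{357537375}$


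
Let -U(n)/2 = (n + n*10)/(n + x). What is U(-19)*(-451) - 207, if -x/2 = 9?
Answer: 180859/37 ≈ 4888.1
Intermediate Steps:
x = -18 (x = -2*9 = -18)
U(n) = -22*n/(-18 + n) (U(n) = -2*(n + n*10)/(n - 18) = -2*(n + 10*n)/(-18 + n) = -2*11*n/(-18 + n) = -22*n/(-18 + n))
U(-19)*(-451) - 207 = -22*(-19)/(-18 - 19)*(-451) - 207 = -22*(-19)/(-37)*(-451) - 207 = -22*(-19)*(-1/37)*(-451) - 207 = -418/37*(-451) - 207 = 188518/37 - 207 = 180859/37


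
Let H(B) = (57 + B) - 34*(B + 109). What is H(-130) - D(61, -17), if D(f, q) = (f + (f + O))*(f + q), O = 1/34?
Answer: -80381/17 ≈ -4728.3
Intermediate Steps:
O = 1/34 ≈ 0.029412
D(f, q) = (1/34 + 2*f)*(f + q) (D(f, q) = (f + (f + 1/34))*(f + q) = (f + (1/34 + f))*(f + q) = (1/34 + 2*f)*(f + q))
H(B) = -3649 - 33*B (H(B) = (57 + B) - 34*(109 + B) = (57 + B) - (3706 + 34*B) = (57 + B) + (-3706 - 34*B) = -3649 - 33*B)
H(-130) - D(61, -17) = (-3649 - 33*(-130)) - (2*61**2 + (1/34)*61 + (1/34)*(-17) + 2*61*(-17)) = (-3649 + 4290) - (2*3721 + 61/34 - 1/2 - 2074) = 641 - (7442 + 61/34 - 1/2 - 2074) = 641 - 1*91278/17 = 641 - 91278/17 = -80381/17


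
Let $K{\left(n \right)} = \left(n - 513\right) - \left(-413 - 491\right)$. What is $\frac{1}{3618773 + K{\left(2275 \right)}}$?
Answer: $\frac{1}{3621439} \approx 2.7613 \cdot 10^{-7}$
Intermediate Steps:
$K{\left(n \right)} = 391 + n$ ($K{\left(n \right)} = \left(n - 513\right) - \left(-413 - 491\right) = \left(-513 + n\right) - -904 = \left(-513 + n\right) + 904 = 391 + n$)
$\frac{1}{3618773 + K{\left(2275 \right)}} = \frac{1}{3618773 + \left(391 + 2275\right)} = \frac{1}{3618773 + 2666} = \frac{1}{3621439}$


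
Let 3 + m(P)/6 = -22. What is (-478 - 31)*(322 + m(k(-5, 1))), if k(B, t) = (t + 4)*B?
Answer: -87548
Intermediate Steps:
k(B, t) = B*(4 + t) (k(B, t) = (4 + t)*B = B*(4 + t))
m(P) = -150 (m(P) = -18 + 6*(-22) = -18 - 132 = -150)
(-478 - 31)*(322 + m(k(-5, 1))) = (-478 - 31)*(322 - 150) = -509*172 = -87548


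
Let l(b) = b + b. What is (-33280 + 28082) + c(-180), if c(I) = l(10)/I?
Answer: -46783/9 ≈ -5198.1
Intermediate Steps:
l(b) = 2*b
c(I) = 20/I (c(I) = (2*10)/I = 20/I)
(-33280 + 28082) + c(-180) = (-33280 + 28082) + 20/(-180) = -5198 + 20*(-1/180) = -5198 - ⅑ = -46783/9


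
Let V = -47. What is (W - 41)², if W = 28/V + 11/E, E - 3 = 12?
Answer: 829900864/497025 ≈ 1669.7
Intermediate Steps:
E = 15 (E = 3 + 12 = 15)
W = 97/705 (W = 28/(-47) + 11/15 = 28*(-1/47) + 11*(1/15) = -28/47 + 11/15 = 97/705 ≈ 0.13759)
(W - 41)² = (97/705 - 41)² = (-28808/705)² = 829900864/497025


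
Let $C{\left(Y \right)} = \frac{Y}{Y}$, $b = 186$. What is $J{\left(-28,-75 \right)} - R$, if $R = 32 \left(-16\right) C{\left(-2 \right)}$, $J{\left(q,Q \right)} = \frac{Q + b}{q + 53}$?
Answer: $\frac{12911}{25} \approx 516.44$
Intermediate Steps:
$C{\left(Y \right)} = 1$
$J{\left(q,Q \right)} = \frac{186 + Q}{53 + q}$ ($J{\left(q,Q \right)} = \frac{Q + 186}{q + 53} = \frac{186 + Q}{53 + q}$)
$R = -512$ ($R = 32 \left(-16\right) 1 = \left(-512\right) 1 = -512$)
$J{\left(-28,-75 \right)} - R = \frac{186 - 75}{53 - 28} - -512 = \frac{1}{25} \cdot 111 + 512 = \frac{111}{25} + 512 = \frac{12911}{25}$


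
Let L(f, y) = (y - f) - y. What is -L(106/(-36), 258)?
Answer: -53/18 ≈ -2.9444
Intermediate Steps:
L(f, y) = -f
-L(106/(-36), 258) = -(-1)*106/(-36) = -(-1)*106*(-1/36) = -(-1)*(-53)/18 = -1*53/18 = -53/18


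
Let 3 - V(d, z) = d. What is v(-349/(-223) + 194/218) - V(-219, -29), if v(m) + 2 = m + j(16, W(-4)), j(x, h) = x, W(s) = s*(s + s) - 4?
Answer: -4996184/24307 ≈ -205.55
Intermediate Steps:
V(d, z) = 3 - d
W(s) = -4 + 2*s² (W(s) = s*(2*s) - 4 = 2*s² - 4 = -4 + 2*s²)
v(m) = 14 + m (v(m) = -2 + (m + 16) = -2 + (16 + m) = 14 + m)
v(-349/(-223) + 194/218) - V(-219, -29) = (14 + (-349/(-223) + 194/218)) - (3 - 1*(-219)) = (14 + (-349*(-1/223) + 194*(1/218))) - (3 + 219) = (14 + (349/223 + 97/109)) - 1*222 = (14 + 59672/24307) - 222 = 399970/24307 - 222 = -4996184/24307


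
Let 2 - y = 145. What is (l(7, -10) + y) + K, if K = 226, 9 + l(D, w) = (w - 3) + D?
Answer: 68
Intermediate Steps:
l(D, w) = -12 + D + w (l(D, w) = -9 + ((w - 3) + D) = -9 + ((-3 + w) + D) = -9 + (-3 + D + w) = -12 + D + w)
y = -143 (y = 2 - 1*145 = 2 - 145 = -143)
(l(7, -10) + y) + K = ((-12 + 7 - 10) - 143) + 226 = (-15 - 143) + 226 = -158 + 226 = 68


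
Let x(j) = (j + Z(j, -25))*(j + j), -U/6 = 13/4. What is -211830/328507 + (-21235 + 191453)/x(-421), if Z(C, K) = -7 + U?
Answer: -23898680324/123779795065 ≈ -0.19307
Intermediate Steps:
U = -39/2 (U = -78/4 = -6*13/4 = -39/2 ≈ -19.500)
Z(C, K) = -53/2 (Z(C, K) = -7 - 39/2 = -53/2)
x(j) = 2*j*(-53/2 + j) (x(j) = (j - 53/2)*(j + j) = (-53/2 + j)*(2*j) = 2*j*(-53/2 + j))
-211830/328507 + (-21235 + 191453)/x(-421) = -211830/328507 + (-21235 + 191453)/((-421*(-53 + 2*(-421)))) = -211830*1/328507 + 170218/((-421*(-53 - 842))) = -211830/328507 + 170218/((-421*(-895))) = -211830/328507 + 170218/376795 = -23898680324/123779795065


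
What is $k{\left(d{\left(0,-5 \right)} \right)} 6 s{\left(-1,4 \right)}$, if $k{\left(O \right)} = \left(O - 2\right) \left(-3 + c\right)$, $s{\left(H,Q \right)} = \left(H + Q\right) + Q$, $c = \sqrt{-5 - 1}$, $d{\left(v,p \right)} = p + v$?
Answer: $882 - 294 i \sqrt{6} \approx 882.0 - 720.15 i$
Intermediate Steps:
$c = i \sqrt{6}$ ($c = \sqrt{-6} = i \sqrt{6} \approx 2.4495 i$)
$s{\left(H,Q \right)} = H + 2 Q$
$k{\left(O \right)} = \left(-3 + i \sqrt{6}\right) \left(-2 + O\right)$ ($k{\left(O \right)} = \left(O - 2\right) \left(-3 + i \sqrt{6}\right) = \left(-2 + O\right) \left(-3 + i \sqrt{6}\right) = \left(-3 + i \sqrt{6}\right) \left(-2 + O\right)$)
$k{\left(d{\left(0,-5 \right)} \right)} 6 s{\left(-1,4 \right)} = \left(6 - 3 \left(-5 + 0\right) - 2 i \sqrt{6} + i \left(-5 + 0\right) \sqrt{6}\right) 6 \left(-1 + 2 \cdot 4\right) = \left(6 - -15 - 2 i \sqrt{6} + i \left(-5\right) \sqrt{6}\right) 6 \left(-1 + 8\right) = \left(6 + 15 - 2 i \sqrt{6} - 5 i \sqrt{6}\right) 6 \cdot 7 = \left(21 - 7 i \sqrt{6}\right) 6 \cdot 7 = \left(126 - 42 i \sqrt{6}\right) 7 = 882 - 294 i \sqrt{6}$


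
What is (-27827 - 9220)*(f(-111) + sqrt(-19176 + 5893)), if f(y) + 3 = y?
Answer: 4223358 - 37047*I*sqrt(13283) ≈ 4.2234e+6 - 4.2697e+6*I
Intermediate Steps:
f(y) = -3 + y
(-27827 - 9220)*(f(-111) + sqrt(-19176 + 5893)) = (-27827 - 9220)*((-3 - 111) + sqrt(-19176 + 5893)) = -37047*(-114 + sqrt(-13283)) = -37047*(-114 + I*sqrt(13283)) = 4223358 - 37047*I*sqrt(13283)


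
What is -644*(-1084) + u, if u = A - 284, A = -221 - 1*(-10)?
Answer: 697601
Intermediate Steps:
A = -211 (A = -221 + 10 = -211)
u = -495 (u = -211 - 284 = -495)
-644*(-1084) + u = -644*(-1084) - 495 = 698096 - 495 = 697601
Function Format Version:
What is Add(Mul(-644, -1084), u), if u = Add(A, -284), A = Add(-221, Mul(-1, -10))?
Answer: 697601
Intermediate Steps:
A = -211 (A = Add(-221, 10) = -211)
u = -495 (u = Add(-211, -284) = -495)
Add(Mul(-644, -1084), u) = Add(Mul(-644, -1084), -495) = Add(698096, -495) = 697601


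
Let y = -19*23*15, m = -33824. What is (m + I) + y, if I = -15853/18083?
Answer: -730189310/18083 ≈ -40380.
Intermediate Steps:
I = -15853/18083 (I = -15853*1/18083 = -15853/18083 ≈ -0.87668)
y = -6555 (y = -437*15 = -6555)
(m + I) + y = (-33824 - 15853/18083) - 6555 = -611655245/18083 - 6555 = -730189310/18083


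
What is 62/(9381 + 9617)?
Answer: 31/9499 ≈ 0.0032635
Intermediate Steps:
62/(9381 + 9617) = 62/18998 = (1/18998)*62 = 31/9499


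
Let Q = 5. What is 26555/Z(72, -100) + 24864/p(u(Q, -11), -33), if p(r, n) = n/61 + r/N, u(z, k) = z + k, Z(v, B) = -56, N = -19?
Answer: -540234637/4872 ≈ -1.1089e+5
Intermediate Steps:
u(z, k) = k + z
p(r, n) = -r/19 + n/61 (p(r, n) = n/61 + r/(-19) = n*(1/61) + r*(-1/19) = n/61 - r/19 = -r/19 + n/61)
26555/Z(72, -100) + 24864/p(u(Q, -11), -33) = 26555/(-56) + 24864/(-(-11 + 5)/19 + (1/61)*(-33)) = 26555*(-1/56) + 24864/(-1/19*(-6) - 33/61) = -26555/56 + 24864/(6/19 - 33/61) = -26555/56 + 24864/(-261/1159) = -26555/56 + 24864*(-1159/261) = -26555/56 - 9605792/87 = -540234637/4872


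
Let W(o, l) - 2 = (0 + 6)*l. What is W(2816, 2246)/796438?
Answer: 6739/398219 ≈ 0.016923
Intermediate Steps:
W(o, l) = 2 + 6*l (W(o, l) = 2 + (0 + 6)*l = 2 + 6*l)
W(2816, 2246)/796438 = (2 + 6*2246)/796438 = (2 + 13476)*(1/796438) = 13478*(1/796438) = 6739/398219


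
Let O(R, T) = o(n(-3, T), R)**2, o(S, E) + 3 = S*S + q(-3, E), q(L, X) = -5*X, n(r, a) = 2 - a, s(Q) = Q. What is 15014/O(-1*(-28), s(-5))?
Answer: 7507/4418 ≈ 1.6992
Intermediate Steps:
o(S, E) = -3 + S**2 - 5*E (o(S, E) = -3 + (S*S - 5*E) = -3 + (S**2 - 5*E) = -3 + S**2 - 5*E)
O(R, T) = (-3 + (2 - T)**2 - 5*R)**2
15014/O(-1*(-28), s(-5)) = 15014/((3 - (-2 - 5)**2 + 5*(-1*(-28)))**2) = 15014/((3 - 1*(-7)**2 + 5*28)**2) = 15014/((3 - 1*49 + 140)**2) = 15014/((3 - 49 + 140)**2) = 15014/(94**2) = 15014/8836 = 15014*(1/8836) = 7507/4418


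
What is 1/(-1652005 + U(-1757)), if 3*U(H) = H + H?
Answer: -3/4959529 ≈ -6.0490e-7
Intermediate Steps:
U(H) = 2*H/3 (U(H) = (H + H)/3 = (2*H)/3 = 2*H/3)
1/(-1652005 + U(-1757)) = 1/(-1652005 + (2/3)*(-1757)) = 1/(-1652005 - 3514/3) = 1/(-4959529/3) = -3/4959529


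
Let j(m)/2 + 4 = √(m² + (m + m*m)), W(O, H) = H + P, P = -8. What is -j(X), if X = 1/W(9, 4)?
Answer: 8 - I*√2/2 ≈ 8.0 - 0.70711*I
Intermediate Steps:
W(O, H) = -8 + H (W(O, H) = H - 8 = -8 + H)
X = -¼ (X = 1/(-8 + 4) = 1/(-4) = -¼ ≈ -0.25000)
j(m) = -8 + 2*√(m + 2*m²) (j(m) = -8 + 2*√(m² + (m + m*m)) = -8 + 2*√(m² + (m + m²)) = -8 + 2*√(m + 2*m²))
-j(X) = -(-8 + 2*√(-(1 + 2*(-¼))/4)) = -(-8 + 2*√(-(1 - ½)/4)) = -(-8 + 2*√(-¼*½)) = -(-8 + 2*√(-⅛)) = -(-8 + 2*(I*√2/4)) = -(-8 + I*√2/2) = 8 - I*√2/2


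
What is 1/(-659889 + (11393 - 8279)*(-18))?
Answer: -1/715941 ≈ -1.3968e-6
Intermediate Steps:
1/(-659889 + (11393 - 8279)*(-18)) = 1/(-659889 + 3114*(-18)) = 1/(-659889 - 56052) = 1/(-715941) = -1/715941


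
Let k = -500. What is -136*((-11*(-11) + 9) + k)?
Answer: 50320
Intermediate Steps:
-136*((-11*(-11) + 9) + k) = -136*((-11*(-11) + 9) - 500) = -136*((121 + 9) - 500) = -136*(130 - 500) = -136*(-370) = 50320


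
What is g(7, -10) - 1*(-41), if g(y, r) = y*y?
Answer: 90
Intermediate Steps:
g(y, r) = y²
g(7, -10) - 1*(-41) = 7² - 1*(-41) = 49 + 41 = 90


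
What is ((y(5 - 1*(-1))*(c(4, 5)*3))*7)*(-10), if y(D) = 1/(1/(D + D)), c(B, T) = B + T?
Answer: -22680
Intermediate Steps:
y(D) = 2*D (y(D) = 1/(1/(2*D)) = 2*D)
((y(5 - 1*(-1))*(c(4, 5)*3))*7)*(-10) = (((2*(5 - 1*(-1)))*((4 + 5)*3))*7)*(-10) = (((2*(5 + 1))*(9*3))*7)*(-10) = (((2*6)*27)*7)*(-10) = ((12*27)*7)*(-10) = (324*7)*(-10) = 2268*(-10) = -22680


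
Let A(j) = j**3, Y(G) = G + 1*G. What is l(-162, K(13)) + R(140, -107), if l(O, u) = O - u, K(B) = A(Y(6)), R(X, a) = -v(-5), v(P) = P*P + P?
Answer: -1910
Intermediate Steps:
v(P) = P + P**2 (v(P) = P**2 + P = P + P**2)
Y(G) = 2*G (Y(G) = G + G = 2*G)
R(X, a) = -20 (R(X, a) = -(-5)*(1 - 5) = -(-5)*(-4) = -1*20 = -20)
K(B) = 1728 (K(B) = (2*6)**3 = 12**3 = 1728)
l(-162, K(13)) + R(140, -107) = (-162 - 1*1728) - 20 = (-162 - 1728) - 20 = -1890 - 20 = -1910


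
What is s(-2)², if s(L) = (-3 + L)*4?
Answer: 400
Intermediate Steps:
s(L) = -12 + 4*L
s(-2)² = (-12 + 4*(-2))² = (-12 - 8)² = (-20)² = 400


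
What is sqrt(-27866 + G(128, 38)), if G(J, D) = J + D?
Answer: 10*I*sqrt(277) ≈ 166.43*I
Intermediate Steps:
G(J, D) = D + J
sqrt(-27866 + G(128, 38)) = sqrt(-27866 + (38 + 128)) = sqrt(-27866 + 166) = sqrt(-27700) = 10*I*sqrt(277)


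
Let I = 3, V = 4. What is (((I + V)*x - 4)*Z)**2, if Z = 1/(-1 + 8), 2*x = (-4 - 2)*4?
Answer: 7744/49 ≈ 158.04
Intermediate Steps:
x = -12 (x = ((-4 - 2)*4)/2 = (-6*4)/2 = (1/2)*(-24) = -12)
Z = 1/7 ≈ 0.14286
(((I + V)*x - 4)*Z)**2 = (((3 + 4)*(-12) - 4)*(1/7))**2 = ((7*(-12) - 4)*(1/7))**2 = ((-84 - 4)*(1/7))**2 = (-88*1/7)**2 = (-88/7)**2 = 7744/49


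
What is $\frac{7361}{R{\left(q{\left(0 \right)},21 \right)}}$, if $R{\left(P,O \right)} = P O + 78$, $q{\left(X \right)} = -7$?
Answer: $- \frac{7361}{69} \approx -106.68$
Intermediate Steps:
$R{\left(P,O \right)} = 78 + O P$ ($R{\left(P,O \right)} = O P + 78 = 78 + O P$)
$\frac{7361}{R{\left(q{\left(0 \right)},21 \right)}} = \frac{7361}{78 + 21 \left(-7\right)} = \frac{7361}{78 - 147} = \frac{7361}{-69} = 7361 \left(- \frac{1}{69}\right) = - \frac{7361}{69}$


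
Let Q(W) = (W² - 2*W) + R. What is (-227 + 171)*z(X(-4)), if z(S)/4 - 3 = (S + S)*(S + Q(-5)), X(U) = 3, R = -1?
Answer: -50400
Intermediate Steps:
Q(W) = -1 + W² - 2*W (Q(W) = (W² - 2*W) - 1 = -1 + W² - 2*W)
z(S) = 12 + 8*S*(34 + S) (z(S) = 12 + 4*((S + S)*(S + (-1 + (-5)² - 2*(-5)))) = 12 + 4*((2*S)*(S + (-1 + 25 + 10))) = 12 + 4*((2*S)*(S + 34)) = 12 + 4*((2*S)*(34 + S)) = 12 + 4*(2*S*(34 + S)) = 12 + 8*S*(34 + S))
(-227 + 171)*z(X(-4)) = (-227 + 171)*(12 + 8*3² + 272*3) = -56*(12 + 8*9 + 816) = -56*(12 + 72 + 816) = -56*900 = -50400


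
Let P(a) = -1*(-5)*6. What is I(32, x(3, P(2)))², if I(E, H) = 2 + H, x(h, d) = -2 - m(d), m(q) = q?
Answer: 900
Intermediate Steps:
P(a) = 30 (P(a) = 5*6 = 30)
x(h, d) = -2 - d
I(32, x(3, P(2)))² = (2 + (-2 - 1*30))² = (2 + (-2 - 30))² = (2 - 32)² = (-30)² = 900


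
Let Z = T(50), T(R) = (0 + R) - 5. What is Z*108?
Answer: 4860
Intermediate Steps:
T(R) = -5 + R (T(R) = R - 5 = -5 + R)
Z = 45 (Z = -5 + 50 = 45)
Z*108 = 45*108 = 4860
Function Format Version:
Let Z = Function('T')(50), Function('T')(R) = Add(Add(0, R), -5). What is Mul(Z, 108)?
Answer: 4860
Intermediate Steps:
Function('T')(R) = Add(-5, R) (Function('T')(R) = Add(R, -5) = Add(-5, R))
Z = 45 (Z = Add(-5, 50) = 45)
Mul(Z, 108) = Mul(45, 108) = 4860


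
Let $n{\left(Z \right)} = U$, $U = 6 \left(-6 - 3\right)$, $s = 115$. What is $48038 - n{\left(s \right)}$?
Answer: $48092$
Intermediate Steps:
$U = -54$ ($U = 6 \left(-9\right) = -54$)
$n{\left(Z \right)} = -54$
$48038 - n{\left(s \right)} = 48038 - -54 = 48038 + 54 = 48092$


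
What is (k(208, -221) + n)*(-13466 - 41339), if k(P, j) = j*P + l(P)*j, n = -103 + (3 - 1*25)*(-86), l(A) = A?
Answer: 4940506335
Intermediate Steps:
n = 1789 (n = -103 + (3 - 25)*(-86) = -103 - 22*(-86) = -103 + 1892 = 1789)
k(P, j) = 2*P*j (k(P, j) = j*P + P*j = P*j + P*j = 2*P*j)
(k(208, -221) + n)*(-13466 - 41339) = (2*208*(-221) + 1789)*(-13466 - 41339) = (-91936 + 1789)*(-54805) = -90147*(-54805) = 4940506335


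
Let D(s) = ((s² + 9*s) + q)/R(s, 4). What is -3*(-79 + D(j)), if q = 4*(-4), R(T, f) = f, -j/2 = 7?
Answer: 393/2 ≈ 196.50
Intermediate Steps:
j = -14 (j = -2*7 = -14)
q = -16
D(s) = -4 + s²/4 + 9*s/4 (D(s) = ((s² + 9*s) - 16)/4 = (-16 + s² + 9*s)*(¼) = -4 + s²/4 + 9*s/4)
-3*(-79 + D(j)) = -3*(-79 + (-4 + (¼)*(-14)² + (9/4)*(-14))) = -3*(-79 + (-4 + (¼)*196 - 63/2)) = -3*(-79 + (-4 + 49 - 63/2)) = -3*(-79 + 27/2) = -3*(-131/2) = 393/2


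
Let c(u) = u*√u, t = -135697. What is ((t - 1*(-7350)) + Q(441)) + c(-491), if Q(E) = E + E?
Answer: -127465 - 491*I*√491 ≈ -1.2747e+5 - 10880.0*I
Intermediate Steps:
Q(E) = 2*E
c(u) = u^(3/2)
((t - 1*(-7350)) + Q(441)) + c(-491) = ((-135697 - 1*(-7350)) + 2*441) + (-491)^(3/2) = ((-135697 + 7350) + 882) - 491*I*√491 = (-128347 + 882) - 491*I*√491 = -127465 - 491*I*√491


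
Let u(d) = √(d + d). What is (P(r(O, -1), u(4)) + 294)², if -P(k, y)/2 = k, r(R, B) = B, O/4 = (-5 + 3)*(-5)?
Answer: 87616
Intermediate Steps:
u(d) = √2*√d (u(d) = √(2*d) = √2*√d)
O = 40 (O = 4*((-5 + 3)*(-5)) = 4*(-2*(-5)) = 4*10 = 40)
P(k, y) = -2*k
(P(r(O, -1), u(4)) + 294)² = (-2*(-1) + 294)² = (2 + 294)² = 296² = 87616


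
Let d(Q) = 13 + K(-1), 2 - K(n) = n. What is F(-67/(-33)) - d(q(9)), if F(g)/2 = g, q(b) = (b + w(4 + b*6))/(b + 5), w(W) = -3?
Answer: -394/33 ≈ -11.939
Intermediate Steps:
K(n) = 2 - n
q(b) = (-3 + b)/(5 + b) (q(b) = (b - 3)/(b + 5) = (-3 + b)/(5 + b))
d(Q) = 16 (d(Q) = 13 + (2 - 1*(-1)) = 13 + (2 + 1) = 13 + 3 = 16)
F(g) = 2*g
F(-67/(-33)) - d(q(9)) = 2*(-67/(-33)) - 1*16 = 2*(-67*(-1/33)) - 16 = 2*(67/33) - 16 = 134/33 - 16 = -394/33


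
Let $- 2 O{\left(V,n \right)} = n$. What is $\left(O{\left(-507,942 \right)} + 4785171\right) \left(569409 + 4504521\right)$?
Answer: $24277232871000$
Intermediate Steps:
$O{\left(V,n \right)} = - \frac{n}{2}$
$\left(O{\left(-507,942 \right)} + 4785171\right) \left(569409 + 4504521\right) = \left(\left(- \frac{1}{2}\right) 942 + 4785171\right) \left(569409 + 4504521\right) = \left(-471 + 4785171\right) 5073930 = 4784700 \cdot 5073930 = 24277232871000$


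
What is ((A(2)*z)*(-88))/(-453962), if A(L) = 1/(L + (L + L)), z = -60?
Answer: -440/226981 ≈ -0.0019385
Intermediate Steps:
A(L) = 1/(3*L) (A(L) = 1/(L + 2*L) = 1/(3*L))
((A(2)*z)*(-88))/(-453962) = ((((⅓)/2)*(-60))*(-88))/(-453962) = ((((⅓)*(½))*(-60))*(-88))*(-1/453962) = (((⅙)*(-60))*(-88))*(-1/453962) = -10*(-88)*(-1/453962) = 880*(-1/453962) = -440/226981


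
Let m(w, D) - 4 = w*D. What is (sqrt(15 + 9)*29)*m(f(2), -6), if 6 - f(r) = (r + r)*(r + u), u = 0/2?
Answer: 928*sqrt(6) ≈ 2273.1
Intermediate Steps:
u = 0 (u = 0*(1/2) = 0)
f(r) = 6 - 2*r**2 (f(r) = 6 - (r + r)*(r + 0) = 6 - 2*r*r = 6 - 2*r**2)
m(w, D) = 4 + D*w (m(w, D) = 4 + w*D = 4 + D*w)
(sqrt(15 + 9)*29)*m(f(2), -6) = (sqrt(15 + 9)*29)*(4 - 6*(6 - 2*2**2)) = (sqrt(24)*29)*(4 - 6*(6 - 2*4)) = ((2*sqrt(6))*29)*(4 - 6*(6 - 8)) = (58*sqrt(6))*(4 - 6*(-2)) = (58*sqrt(6))*(4 + 12) = (58*sqrt(6))*16 = 928*sqrt(6)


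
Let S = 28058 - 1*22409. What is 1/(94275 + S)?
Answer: 1/99924 ≈ 1.0008e-5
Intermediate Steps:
S = 5649 (S = 28058 - 22409 = 5649)
1/(94275 + S) = 1/(94275 + 5649) = 1/99924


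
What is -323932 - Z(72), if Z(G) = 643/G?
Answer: -23323747/72 ≈ -3.2394e+5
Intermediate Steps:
-323932 - Z(72) = -323932 - 643/72 = -23323747/72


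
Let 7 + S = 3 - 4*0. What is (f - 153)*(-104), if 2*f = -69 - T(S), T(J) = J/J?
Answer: 19552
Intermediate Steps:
S = -4 (S = -7 + (3 - 4*0) = -7 + (3 - 1*0) = -7 + (3 + 0) = -7 + 3 = -4)
T(J) = 1
f = -35 (f = (-69 - 1*1)/2 = (-69 - 1)/2 = (½)*(-70) = -35)
(f - 153)*(-104) = (-35 - 153)*(-104) = -188*(-104) = 19552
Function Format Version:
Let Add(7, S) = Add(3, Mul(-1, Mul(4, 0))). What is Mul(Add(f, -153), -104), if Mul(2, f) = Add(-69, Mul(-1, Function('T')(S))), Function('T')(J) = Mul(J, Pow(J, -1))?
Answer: 19552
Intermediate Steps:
S = -4 (S = Add(-7, Add(3, Mul(-1, Mul(4, 0)))) = Add(-7, Add(3, Mul(-1, 0))) = Add(-7, Add(3, 0)) = Add(-7, 3) = -4)
Function('T')(J) = 1
f = -35 (f = Mul(Rational(1, 2), Add(-69, Mul(-1, 1))) = Mul(Rational(1, 2), Add(-69, -1)) = Mul(Rational(1, 2), -70) = -35)
Mul(Add(f, -153), -104) = Mul(Add(-35, -153), -104) = Mul(-188, -104) = 19552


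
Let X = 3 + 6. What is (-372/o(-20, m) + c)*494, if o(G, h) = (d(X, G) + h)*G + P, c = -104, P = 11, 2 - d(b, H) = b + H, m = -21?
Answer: -157352/3 ≈ -52451.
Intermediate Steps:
X = 9
d(b, H) = 2 - H - b (d(b, H) = 2 - (b + H) = 2 - (H + b) = 2 + (-H - b) = 2 - H - b)
o(G, h) = 11 + G*(-7 + h - G) (o(G, h) = ((2 - G - 1*9) + h)*G + 11 = ((2 - G - 9) + h)*G + 11 = ((-7 - G) + h)*G + 11 = (-7 + h - G)*G + 11 = G*(-7 + h - G) + 11 = 11 + G*(-7 + h - G))
(-372/o(-20, m) + c)*494 = (-372/(11 - 20*(-21) - 1*(-20)*(7 - 20)) - 104)*494 = (-372/(11 + 420 - 1*(-20)*(-13)) - 104)*494 = (-372/(11 + 420 - 260) - 104)*494 = (-372/171 - 104)*494 = (-372*1/171 - 104)*494 = (-124/57 - 104)*494 = -6052/57*494 = -157352/3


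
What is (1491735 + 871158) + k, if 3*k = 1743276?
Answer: 2943985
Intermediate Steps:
k = 581092 (k = (1/3)*1743276 = 581092)
(1491735 + 871158) + k = (1491735 + 871158) + 581092 = 2362893 + 581092 = 2943985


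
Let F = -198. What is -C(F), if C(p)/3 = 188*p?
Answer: 111672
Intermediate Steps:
C(p) = 564*p (C(p) = 3*(188*p) = 564*p)
-C(F) = -564*(-198) = -1*(-111672) = 111672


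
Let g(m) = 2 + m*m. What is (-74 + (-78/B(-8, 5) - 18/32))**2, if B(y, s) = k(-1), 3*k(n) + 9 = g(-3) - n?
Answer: 5958481/256 ≈ 23275.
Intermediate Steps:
g(m) = 2 + m**2
k(n) = 2/3 - n/3 (k(n) = -3 + ((2 + (-3)**2) - n)/3 = -3 + ((2 + 9) - n)/3 = -3 + (11 - n)/3 = -3 + (11/3 - n/3) = 2/3 - n/3)
B(y, s) = 1 (B(y, s) = 2/3 - 1/3*(-1) = 2/3 + 1/3 = 1)
(-74 + (-78/B(-8, 5) - 18/32))**2 = (-74 + (-78/1 - 18/32))**2 = (-74 + (-78*1 - 18*1/32))**2 = (-74 + (-78 - 9/16))**2 = (-74 - 1257/16)**2 = (-2441/16)**2 = 5958481/256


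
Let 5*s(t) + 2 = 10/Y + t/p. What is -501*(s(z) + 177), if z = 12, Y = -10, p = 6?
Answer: -442884/5 ≈ -88577.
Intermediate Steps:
s(t) = -⅗ + t/30 (s(t) = -⅖ + (10/(-10) + t/6)/5 = -⅖ + (10*(-⅒) + t*(⅙))/5 = -⅖ + (-1 + t/6)/5 = -⅖ + (-⅕ + t/30) = -⅗ + t/30)
-501*(s(z) + 177) = -501*((-⅗ + (1/30)*12) + 177) = -501*((-⅗ + ⅖) + 177) = -501*(-⅕ + 177) = -501*884/5 = -442884/5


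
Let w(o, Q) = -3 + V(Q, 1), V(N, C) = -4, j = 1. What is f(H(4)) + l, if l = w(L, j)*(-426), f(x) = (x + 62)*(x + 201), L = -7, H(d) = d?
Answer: 16512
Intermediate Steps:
f(x) = (62 + x)*(201 + x)
w(o, Q) = -7 (w(o, Q) = -3 - 4 = -7)
l = 2982 (l = -7*(-426) = 2982)
f(H(4)) + l = (12462 + 4² + 263*4) + 2982 = (12462 + 16 + 1052) + 2982 = 13530 + 2982 = 16512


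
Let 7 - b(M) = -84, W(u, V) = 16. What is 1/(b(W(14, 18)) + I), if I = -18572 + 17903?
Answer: -1/578 ≈ -0.0017301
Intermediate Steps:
b(M) = 91 (b(M) = 7 - 1*(-84) = 7 + 84 = 91)
I = -669
1/(b(W(14, 18)) + I) = 1/(91 - 669) = 1/(-578) = -1/578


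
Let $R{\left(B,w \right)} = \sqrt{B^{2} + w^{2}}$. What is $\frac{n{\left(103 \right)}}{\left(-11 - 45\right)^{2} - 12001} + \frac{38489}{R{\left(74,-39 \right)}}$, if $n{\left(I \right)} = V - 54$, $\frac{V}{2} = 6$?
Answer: $\frac{14}{2955} + \frac{38489 \sqrt{6997}}{6997} \approx 460.13$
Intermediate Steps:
$V = 12$ ($V = 2 \cdot 6 = 12$)
$n{\left(I \right)} = -42$ ($n{\left(I \right)} = 12 - 54 = -42$)
$\frac{n{\left(103 \right)}}{\left(-11 - 45\right)^{2} - 12001} + \frac{38489}{R{\left(74,-39 \right)}} = - \frac{42}{\left(-11 - 45\right)^{2} - 12001} + \frac{38489}{\sqrt{74^{2} + \left(-39\right)^{2}}} = - \frac{42}{\left(-56\right)^{2} - 12001} + \frac{38489}{\sqrt{5476 + 1521}} = - \frac{42}{3136 - 12001} + \frac{38489}{\sqrt{6997}} = - \frac{42}{-8865} + 38489 \frac{\sqrt{6997}}{6997} = \left(-42\right) \left(- \frac{1}{8865}\right) + \frac{38489 \sqrt{6997}}{6997} = \frac{14}{2955} + \frac{38489 \sqrt{6997}}{6997}$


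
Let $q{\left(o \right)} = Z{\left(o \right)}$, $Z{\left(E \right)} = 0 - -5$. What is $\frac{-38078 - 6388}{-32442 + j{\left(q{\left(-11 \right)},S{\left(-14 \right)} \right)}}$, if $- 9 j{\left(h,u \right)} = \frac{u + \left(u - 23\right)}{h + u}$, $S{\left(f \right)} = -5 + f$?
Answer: $\frac{5602716}{4087753} \approx 1.3706$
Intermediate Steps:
$Z{\left(E \right)} = 5$ ($Z{\left(E \right)} = 0 + 5 = 5$)
$q{\left(o \right)} = 5$
$j{\left(h,u \right)} = - \frac{-23 + 2 u}{9 \left(h + u\right)}$ ($j{\left(h,u \right)} = - \frac{\left(u + \left(u - 23\right)\right) \frac{1}{h + u}}{9} = - \frac{\left(u + \left(-23 + u\right)\right) \frac{1}{h + u}}{9} = - \frac{\left(-23 + 2 u\right) \frac{1}{h + u}}{9} = - \frac{\frac{1}{h + u} \left(-23 + 2 u\right)}{9} = - \frac{-23 + 2 u}{9 \left(h + u\right)}$)
$\frac{-38078 - 6388}{-32442 + j{\left(q{\left(-11 \right)},S{\left(-14 \right)} \right)}} = \frac{-38078 - 6388}{-32442 + \frac{23 - 2 \left(-5 - 14\right)}{9 \left(5 - 19\right)}} = - \frac{44466}{-32442 + \frac{23 - -38}{9 \left(5 - 19\right)}} = - \frac{44466}{-32442 + \frac{23 + 38}{9 \left(-14\right)}} = - \frac{44466}{-32442 + \frac{1}{9} \left(- \frac{1}{14}\right) 61} = - \frac{44466}{-32442 - \frac{61}{126}} = - \frac{44466}{- \frac{4087753}{126}} = \left(-44466\right) \left(- \frac{126}{4087753}\right) = \frac{5602716}{4087753}$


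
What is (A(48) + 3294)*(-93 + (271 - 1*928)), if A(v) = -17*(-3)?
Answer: -2508750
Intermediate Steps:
A(v) = 51
(A(48) + 3294)*(-93 + (271 - 1*928)) = (51 + 3294)*(-93 + (271 - 1*928)) = 3345*(-93 + (271 - 928)) = 3345*(-93 - 657) = 3345*(-750) = -2508750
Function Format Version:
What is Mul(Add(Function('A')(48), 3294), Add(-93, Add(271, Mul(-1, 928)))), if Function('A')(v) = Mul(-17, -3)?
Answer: -2508750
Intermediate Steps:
Function('A')(v) = 51
Mul(Add(Function('A')(48), 3294), Add(-93, Add(271, Mul(-1, 928)))) = Mul(Add(51, 3294), Add(-93, Add(271, Mul(-1, 928)))) = Mul(3345, Add(-93, Add(271, -928))) = Mul(3345, Add(-93, -657)) = Mul(3345, -750) = -2508750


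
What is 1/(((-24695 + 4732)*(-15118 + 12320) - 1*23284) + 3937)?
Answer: 1/55837127 ≈ 1.7909e-8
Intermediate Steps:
1/(((-24695 + 4732)*(-15118 + 12320) - 1*23284) + 3937) = 1/((-19963*(-2798) - 23284) + 3937) = 1/((55856474 - 23284) + 3937) = 1/(55833190 + 3937) = 1/55837127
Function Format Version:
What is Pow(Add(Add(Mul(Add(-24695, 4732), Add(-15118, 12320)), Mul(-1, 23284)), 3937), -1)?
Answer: Rational(1, 55837127) ≈ 1.7909e-8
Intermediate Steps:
Pow(Add(Add(Mul(Add(-24695, 4732), Add(-15118, 12320)), Mul(-1, 23284)), 3937), -1) = Pow(Add(Add(Mul(-19963, -2798), -23284), 3937), -1) = Pow(Add(Add(55856474, -23284), 3937), -1) = Pow(Add(55833190, 3937), -1) = Pow(55837127, -1) = Rational(1, 55837127)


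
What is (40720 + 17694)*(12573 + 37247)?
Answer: 2910185480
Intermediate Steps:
(40720 + 17694)*(12573 + 37247) = 58414*49820 = 2910185480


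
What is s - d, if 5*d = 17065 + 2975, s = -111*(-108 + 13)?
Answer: 6537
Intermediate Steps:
s = 10545 (s = -111*(-95) = 10545)
d = 4008 (d = (17065 + 2975)/5 = (⅕)*20040 = 4008)
s - d = 10545 - 1*4008 = 10545 - 4008 = 6537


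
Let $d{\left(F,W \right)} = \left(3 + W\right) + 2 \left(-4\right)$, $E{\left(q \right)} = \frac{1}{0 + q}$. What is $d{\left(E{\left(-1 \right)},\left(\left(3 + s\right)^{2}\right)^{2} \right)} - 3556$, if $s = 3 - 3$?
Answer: $-3480$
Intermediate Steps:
$E{\left(q \right)} = \frac{1}{q}$
$s = 0$ ($s = 3 - 3 = 0$)
$d{\left(F,W \right)} = -5 + W$ ($d{\left(F,W \right)} = \left(3 + W\right) - 8 = -5 + W$)
$d{\left(E{\left(-1 \right)},\left(\left(3 + s\right)^{2}\right)^{2} \right)} - 3556 = \left(-5 + \left(\left(3 + 0\right)^{2}\right)^{2}\right) - 3556 = \left(-5 + \left(3^{2}\right)^{2}\right) - 3556 = \left(-5 + 9^{2}\right) - 3556 = \left(-5 + 81\right) - 3556 = 76 - 3556 = -3480$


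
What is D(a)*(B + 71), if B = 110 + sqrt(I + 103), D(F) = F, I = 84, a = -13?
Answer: -2353 - 13*sqrt(187) ≈ -2530.8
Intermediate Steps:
B = 110 + sqrt(187) (B = 110 + sqrt(84 + 103) = 110 + sqrt(187) ≈ 123.67)
D(a)*(B + 71) = -13*((110 + sqrt(187)) + 71) = -13*(181 + sqrt(187)) = -2353 - 13*sqrt(187)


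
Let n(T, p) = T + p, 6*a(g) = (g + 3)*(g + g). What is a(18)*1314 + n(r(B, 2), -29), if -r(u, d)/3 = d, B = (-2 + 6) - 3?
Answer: 165529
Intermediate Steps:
B = 1 (B = 4 - 3 = 1)
a(g) = g*(3 + g)/3 (a(g) = ((g + 3)*(g + g))/6 = ((3 + g)*(2*g))/6 = (2*g*(3 + g))/6 = g*(3 + g)/3)
r(u, d) = -3*d
a(18)*1314 + n(r(B, 2), -29) = ((1/3)*18*(3 + 18))*1314 + (-3*2 - 29) = ((1/3)*18*21)*1314 + (-6 - 29) = 126*1314 - 35 = 165564 - 35 = 165529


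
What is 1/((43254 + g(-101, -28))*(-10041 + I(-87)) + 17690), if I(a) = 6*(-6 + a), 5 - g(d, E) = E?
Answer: -1/458781223 ≈ -2.1797e-9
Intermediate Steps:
g(d, E) = 5 - E
I(a) = -36 + 6*a
1/((43254 + g(-101, -28))*(-10041 + I(-87)) + 17690) = 1/((43254 + (5 - 1*(-28)))*(-10041 + (-36 + 6*(-87))) + 17690) = 1/((43254 + (5 + 28))*(-10041 + (-36 - 522)) + 17690) = 1/((43254 + 33)*(-10041 - 558) + 17690) = 1/(43287*(-10599) + 17690) = 1/(-458798913 + 17690) = 1/(-458781223) = -1/458781223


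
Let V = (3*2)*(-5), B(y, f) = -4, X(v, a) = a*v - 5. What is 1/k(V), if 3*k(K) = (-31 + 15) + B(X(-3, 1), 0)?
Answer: -3/20 ≈ -0.15000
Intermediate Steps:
X(v, a) = -5 + a*v
V = -30 (V = 6*(-5) = -30)
k(K) = -20/3 (k(K) = ((-31 + 15) - 4)/3 = (-16 - 4)/3 = (1/3)*(-20) = -20/3)
1/k(V) = 1/(-20/3) = -3/20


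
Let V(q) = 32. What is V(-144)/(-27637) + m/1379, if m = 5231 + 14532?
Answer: 546145903/38111423 ≈ 14.330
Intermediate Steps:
m = 19763
V(-144)/(-27637) + m/1379 = 32/(-27637) + 19763/1379 = 32*(-1/27637) + 19763*(1/1379) = -32/27637 + 19763/1379 = 546145903/38111423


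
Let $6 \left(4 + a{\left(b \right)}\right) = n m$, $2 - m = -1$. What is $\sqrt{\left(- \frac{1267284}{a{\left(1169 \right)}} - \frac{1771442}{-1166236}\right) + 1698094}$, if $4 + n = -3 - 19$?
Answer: $\frac{\sqrt{174193395201971104998}}{9913006} \approx 1331.4$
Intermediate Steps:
$n = -26$ ($n = -4 - 22 = -26$)
$m = 3$ ($m = 2 - -1 = 2 + 1 = 3$)
$a{\left(b \right)} = -17$ ($a{\left(b \right)} = -4 + \frac{\left(-26\right) 3}{6} = -4 + \frac{1}{6} \left(-78\right) = -4 - 13 = -17$)
$\sqrt{\left(- \frac{1267284}{a{\left(1169 \right)}} - \frac{1771442}{-1166236}\right) + 1698094} = \sqrt{\left(- \frac{1267284}{-17} - \frac{1771442}{-1166236}\right) + 1698094} = \sqrt{\left(\left(-1267284\right) \left(- \frac{1}{17}\right) - - \frac{885721}{583118}\right) + 1698094} = \sqrt{\left(\frac{1267284}{17} + \frac{885721}{583118}\right) + 1698094} = \sqrt{\frac{738991168769}{9913006} + 1698094} = \sqrt{\frac{17572207179333}{9913006}} = \frac{\sqrt{174193395201971104998}}{9913006}$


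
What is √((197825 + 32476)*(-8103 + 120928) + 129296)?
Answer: √25983839621 ≈ 1.6120e+5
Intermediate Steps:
√((197825 + 32476)*(-8103 + 120928) + 129296) = √(230301*112825 + 129296) = √(25983710325 + 129296) = √25983839621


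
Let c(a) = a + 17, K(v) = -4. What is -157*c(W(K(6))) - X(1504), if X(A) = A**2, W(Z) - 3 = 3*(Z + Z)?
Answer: -2261388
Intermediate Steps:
W(Z) = 3 + 6*Z (W(Z) = 3 + 3*(Z + Z) = 3 + 3*(2*Z) = 3 + 6*Z)
c(a) = 17 + a
-157*c(W(K(6))) - X(1504) = -157*(17 + (3 + 6*(-4))) - 1*1504**2 = -157*(17 + (3 - 24)) - 1*2262016 = -157*(17 - 21) - 2262016 = -157*(-4) - 2262016 = 628 - 2262016 = -2261388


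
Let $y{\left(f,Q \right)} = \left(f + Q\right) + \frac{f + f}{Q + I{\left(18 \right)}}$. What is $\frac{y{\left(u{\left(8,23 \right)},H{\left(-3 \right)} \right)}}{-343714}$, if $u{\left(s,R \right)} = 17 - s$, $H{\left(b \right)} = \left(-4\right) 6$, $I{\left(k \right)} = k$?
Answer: $\frac{9}{171857} \approx 5.2369 \cdot 10^{-5}$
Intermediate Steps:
$H{\left(b \right)} = -24$
$y{\left(f,Q \right)} = Q + f + \frac{2 f}{18 + Q}$ ($y{\left(f,Q \right)} = \left(f + Q\right) + \frac{f + f}{Q + 18} = \left(Q + f\right) + \frac{2 f}{18 + Q} = Q + f + \frac{2 f}{18 + Q}$)
$\frac{y{\left(u{\left(8,23 \right)},H{\left(-3 \right)} \right)}}{-343714} = \frac{\frac{1}{18 - 24} \left(\left(-24\right)^{2} + 18 \left(-24\right) + 20 \left(17 - 8\right) - 24 \left(17 - 8\right)\right)}{-343714} = \frac{576 - 432 + 20 \left(17 - 8\right) - 24 \left(17 - 8\right)}{-6} \left(- \frac{1}{343714}\right) = - \frac{576 - 432 + 20 \cdot 9 - 216}{6} \left(- \frac{1}{343714}\right) = - \frac{576 - 432 + 180 - 216}{6} \left(- \frac{1}{343714}\right) = \left(- \frac{1}{6}\right) 108 \left(- \frac{1}{343714}\right) = \left(-18\right) \left(- \frac{1}{343714}\right) = \frac{9}{171857}$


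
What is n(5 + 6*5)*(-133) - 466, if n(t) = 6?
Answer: -1264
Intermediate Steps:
n(5 + 6*5)*(-133) - 466 = 6*(-133) - 466 = -798 - 466 = -1264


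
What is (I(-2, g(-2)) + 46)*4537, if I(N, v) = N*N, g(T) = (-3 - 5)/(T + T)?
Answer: 226850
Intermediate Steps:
g(T) = -4/T (g(T) = -8*1/(2*T) = -4/T)
I(N, v) = N**2
(I(-2, g(-2)) + 46)*4537 = ((-2)**2 + 46)*4537 = (4 + 46)*4537 = 50*4537 = 226850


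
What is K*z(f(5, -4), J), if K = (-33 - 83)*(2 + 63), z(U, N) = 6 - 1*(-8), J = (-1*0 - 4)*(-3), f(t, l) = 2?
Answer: -105560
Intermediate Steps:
J = 12 (J = (0 - 4)*(-3) = -4*(-3) = 12)
z(U, N) = 14 (z(U, N) = 6 + 8 = 14)
K = -7540 (K = -116*65 = -7540)
K*z(f(5, -4), J) = -7540*14 = -105560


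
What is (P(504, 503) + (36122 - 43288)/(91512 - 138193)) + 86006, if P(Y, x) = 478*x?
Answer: 15238552806/46681 ≈ 3.2644e+5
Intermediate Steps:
(P(504, 503) + (36122 - 43288)/(91512 - 138193)) + 86006 = (478*503 + (36122 - 43288)/(91512 - 138193)) + 86006 = (240434 - 7166/(-46681)) + 86006 = (240434 - 7166*(-1/46681)) + 86006 = (240434 + 7166/46681) + 86006 = 11223706720/46681 + 86006 = 15238552806/46681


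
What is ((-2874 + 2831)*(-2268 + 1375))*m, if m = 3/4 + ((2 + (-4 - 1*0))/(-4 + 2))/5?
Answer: 729581/20 ≈ 36479.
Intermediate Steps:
m = 19/20 (m = 3*(¼) + ((2 + (-4 + 0))/(-2))*(⅕) = ¾ - (2 - 4)/2*(⅕) = ¾ - ½*(-2)*(⅕) = ¾ + 1*(⅕) = ¾ + ⅕ = 19/20 ≈ 0.95000)
((-2874 + 2831)*(-2268 + 1375))*m = ((-2874 + 2831)*(-2268 + 1375))*(19/20) = -43*(-893)*(19/20) = 38399*(19/20) = 729581/20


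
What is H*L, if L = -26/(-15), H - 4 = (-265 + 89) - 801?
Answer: -25298/15 ≈ -1686.5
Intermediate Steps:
H = -973 (H = 4 + ((-265 + 89) - 801) = 4 + (-176 - 801) = 4 - 977 = -973)
L = 26/15 (L = -26*(-1/15) = 26/15 ≈ 1.7333)
H*L = -973*26/15 = -25298/15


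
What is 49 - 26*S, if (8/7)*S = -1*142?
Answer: 6559/2 ≈ 3279.5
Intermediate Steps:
S = -497/4 (S = 7*(-1*142)/8 = (7/8)*(-142) = -497/4 ≈ -124.25)
49 - 26*S = 49 - 26*(-497/4) = 49 + 6461/2 = 6559/2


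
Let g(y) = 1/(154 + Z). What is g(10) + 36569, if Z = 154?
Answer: 11263253/308 ≈ 36569.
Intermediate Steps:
g(y) = 1/308 (g(y) = 1/(154 + 154) = 1/308)
g(10) + 36569 = 1/308 + 36569 = 11263253/308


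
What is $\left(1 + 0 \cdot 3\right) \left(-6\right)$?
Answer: $-6$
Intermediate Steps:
$\left(1 + 0 \cdot 3\right) \left(-6\right) = \left(1 + 0\right) \left(-6\right) = 1 \left(-6\right) = -6$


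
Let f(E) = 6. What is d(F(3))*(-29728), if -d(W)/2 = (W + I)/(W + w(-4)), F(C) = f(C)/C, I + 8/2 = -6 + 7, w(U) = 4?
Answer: -29728/3 ≈ -9909.3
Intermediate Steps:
I = -3 (I = -4 + (-6 + 7) = -4 + 1 = -3)
F(C) = 6/C
d(W) = -2*(-3 + W)/(4 + W) (d(W) = -2*(W - 3)/(W + 4) = -2*(-3 + W)/(4 + W))
d(F(3))*(-29728) = (2*(3 - 6/3)/(4 + 6/3))*(-29728) = (2*(3 - 6/3)/(4 + 6*(⅓)))*(-29728) = (2*(3 - 1*2)/(4 + 2))*(-29728) = (2*(3 - 2)/6)*(-29728) = (2*(⅙)*1)*(-29728) = (⅓)*(-29728) = -29728/3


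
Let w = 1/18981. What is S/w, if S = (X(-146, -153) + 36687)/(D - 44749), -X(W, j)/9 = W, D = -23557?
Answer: -721296981/68306 ≈ -10560.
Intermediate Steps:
X(W, j) = -9*W
w = 1/18981 ≈ 5.2684e-5
S = -38001/68306 (S = (-9*(-146) + 36687)/(-23557 - 44749) = (1314 + 36687)/(-68306) = 38001*(-1/68306) = -38001/68306 ≈ -0.55633)
S/w = -38001/(68306*1/18981) = -38001/68306*18981 = -721296981/68306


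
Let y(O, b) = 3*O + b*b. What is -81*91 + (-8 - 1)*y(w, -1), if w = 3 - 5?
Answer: -7326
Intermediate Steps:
w = -2
y(O, b) = b² + 3*O (y(O, b) = 3*O + b² = b² + 3*O)
-81*91 + (-8 - 1)*y(w, -1) = -81*91 + (-8 - 1)*((-1)² + 3*(-2)) = -7371 - 9*(1 - 6) = -7371 - 9*(-5) = -7371 + 45 = -7326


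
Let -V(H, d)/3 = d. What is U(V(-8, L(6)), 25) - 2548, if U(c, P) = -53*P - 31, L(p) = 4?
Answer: -3904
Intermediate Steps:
V(H, d) = -3*d
U(c, P) = -31 - 53*P
U(V(-8, L(6)), 25) - 2548 = (-31 - 53*25) - 2548 = (-31 - 1325) - 2548 = -1356 - 2548 = -3904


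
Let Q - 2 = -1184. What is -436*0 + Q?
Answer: -1182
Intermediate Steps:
Q = -1182 (Q = 2 - 1184 = -1182)
-436*0 + Q = -436*0 - 1182 = 0 - 1182 = -1182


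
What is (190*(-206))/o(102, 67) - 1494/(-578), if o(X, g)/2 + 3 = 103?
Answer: -558103/2890 ≈ -193.12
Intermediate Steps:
o(X, g) = 200 (o(X, g) = -6 + 2*103 = -6 + 206 = 200)
(190*(-206))/o(102, 67) - 1494/(-578) = (190*(-206))/200 - 1494/(-578) = -39140*1/200 - 1494*(-1/578) = -1957/10 + 747/289 = -558103/2890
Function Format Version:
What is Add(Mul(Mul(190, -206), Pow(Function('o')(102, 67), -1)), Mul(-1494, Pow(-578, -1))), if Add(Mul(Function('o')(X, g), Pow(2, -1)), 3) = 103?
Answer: Rational(-558103, 2890) ≈ -193.12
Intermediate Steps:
Function('o')(X, g) = 200 (Function('o')(X, g) = Add(-6, Mul(2, 103)) = Add(-6, 206) = 200)
Add(Mul(Mul(190, -206), Pow(Function('o')(102, 67), -1)), Mul(-1494, Pow(-578, -1))) = Add(Mul(Mul(190, -206), Pow(200, -1)), Mul(-1494, Pow(-578, -1))) = Add(Mul(-39140, Rational(1, 200)), Mul(-1494, Rational(-1, 578))) = Add(Rational(-1957, 10), Rational(747, 289)) = Rational(-558103, 2890)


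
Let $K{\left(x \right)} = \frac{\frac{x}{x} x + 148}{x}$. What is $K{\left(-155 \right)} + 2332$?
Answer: $\frac{361467}{155} \approx 2332.0$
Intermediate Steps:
$K{\left(x \right)} = \frac{148 + x}{x}$ ($K{\left(x \right)} = \frac{1 x + 148}{x} = \frac{x + 148}{x} = \frac{148 + x}{x}$)
$K{\left(-155 \right)} + 2332 = \frac{148 - 155}{-155} + 2332 = \left(- \frac{1}{155}\right) \left(-7\right) + 2332 = \frac{7}{155} + 2332 = \frac{361467}{155}$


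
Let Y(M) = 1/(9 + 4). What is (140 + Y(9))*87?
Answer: 158427/13 ≈ 12187.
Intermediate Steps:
Y(M) = 1/13
(140 + Y(9))*87 = (140 + 1/13)*87 = (1821/13)*87 = 158427/13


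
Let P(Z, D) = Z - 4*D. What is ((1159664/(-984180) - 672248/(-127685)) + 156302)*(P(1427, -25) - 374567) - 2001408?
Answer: -73275807842179040224/1256650233 ≈ -5.8310e+10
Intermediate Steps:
((1159664/(-984180) - 672248/(-127685)) + 156302)*(P(1427, -25) - 374567) - 2001408 = ((1159664/(-984180) - 672248/(-127685)) + 156302)*((1427 - 4*(-25)) - 374567) - 2001408 = ((1159664*(-1/984180) - 672248*(-1/127685)) + 156302)*((1427 + 100) - 374567) - 2001408 = ((-289916/246045 + 672248/127685) + 156302)*(1527 - 374567) - 2001408 = (5135413388/1256650233 + 156302)*(-373040) - 2001408 = (196422080131754/1256650233)*(-373040) - 2001408 = -73273292772349512160/1256650233 - 2001408 = -73275807842179040224/1256650233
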